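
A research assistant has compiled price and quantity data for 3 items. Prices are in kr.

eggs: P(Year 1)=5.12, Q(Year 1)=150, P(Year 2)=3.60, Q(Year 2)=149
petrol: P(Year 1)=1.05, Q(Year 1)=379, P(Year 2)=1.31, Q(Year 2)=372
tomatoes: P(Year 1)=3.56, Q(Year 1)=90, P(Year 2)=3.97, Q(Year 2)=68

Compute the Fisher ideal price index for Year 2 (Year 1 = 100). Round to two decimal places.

Laspeyres component (base-period weights):
ΣP(Year 2)Q(Year 1) = 3.60×150 + 1.31×379 + 3.97×90 = 540 + 496.49 + 357.3 = 1393.79
ΣP(Year 1)Q(Year 1) = 5.12×150 + 1.05×379 + 3.56×90 = 768 + 397.95 + 320.4 = 1486.35
L = 1393.79 / 1486.35 × 100 = 93.7727
Paasche component (current-period weights):
ΣP(Year 2)Q(Year 2) = 3.60×149 + 1.31×372 + 3.97×68 = 536.4 + 487.32 + 269.96 = 1293.68
ΣP(Year 1)Q(Year 2) = 5.12×149 + 1.05×372 + 3.56×68 = 762.88 + 390.6 + 242.08 = 1395.56
P = 1293.68 / 1395.56 × 100 = 92.6997
Fisher = √(L × P) = √(93.7727 × 92.6997) = 93.2346

93.23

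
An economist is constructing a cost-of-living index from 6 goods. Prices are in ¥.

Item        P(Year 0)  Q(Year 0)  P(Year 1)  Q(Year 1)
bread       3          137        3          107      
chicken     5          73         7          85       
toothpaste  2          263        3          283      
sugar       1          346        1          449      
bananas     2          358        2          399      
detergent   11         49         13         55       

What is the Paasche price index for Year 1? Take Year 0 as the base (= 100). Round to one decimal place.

Paasche price index uses current-period quantities as weights.
ΣP(Year 1)·Q(Year 1) = 3×107 + 7×85 + 3×283 + 1×449 + 2×399 + 13×55 = 321 + 595 + 849 + 449 + 798 + 715 = 3727
ΣP(Year 0)·Q(Year 1) = 3×107 + 5×85 + 2×283 + 1×449 + 2×399 + 11×55 = 321 + 425 + 566 + 449 + 798 + 605 = 3164
Index = 3727 / 3164 × 100 = 117.7939

117.8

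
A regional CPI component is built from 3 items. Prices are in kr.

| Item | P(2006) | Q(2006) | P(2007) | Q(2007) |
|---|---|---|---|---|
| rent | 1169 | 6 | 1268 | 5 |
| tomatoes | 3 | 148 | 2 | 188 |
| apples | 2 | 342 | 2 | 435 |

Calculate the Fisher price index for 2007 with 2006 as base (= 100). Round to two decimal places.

Laspeyres component (base-period weights):
ΣP(2007)Q(2006) = 1268×6 + 2×148 + 2×342 = 7608 + 296 + 684 = 8588
ΣP(2006)Q(2006) = 1169×6 + 3×148 + 2×342 = 7014 + 444 + 684 = 8142
L = 8588 / 8142 × 100 = 105.4778
Paasche component (current-period weights):
ΣP(2007)Q(2007) = 1268×5 + 2×188 + 2×435 = 6340 + 376 + 870 = 7586
ΣP(2006)Q(2007) = 1169×5 + 3×188 + 2×435 = 5845 + 564 + 870 = 7279
P = 7586 / 7279 × 100 = 104.2176
Fisher = √(L × P) = √(105.4778 × 104.2176) = 104.8458

104.85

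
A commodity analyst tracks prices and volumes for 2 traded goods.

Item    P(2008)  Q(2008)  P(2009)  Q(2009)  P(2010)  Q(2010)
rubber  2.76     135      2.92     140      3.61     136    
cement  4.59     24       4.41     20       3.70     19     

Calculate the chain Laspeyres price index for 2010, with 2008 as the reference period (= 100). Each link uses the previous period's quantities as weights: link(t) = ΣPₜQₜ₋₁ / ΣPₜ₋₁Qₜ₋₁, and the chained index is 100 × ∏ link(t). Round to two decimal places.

120.75

Link 2008→2009:
ΣP(2009)Q(2008) = 2.92×135 + 4.41×24 = 394.2 + 105.84 = 500.04
ΣP(2008)Q(2008) = 2.76×135 + 4.59×24 = 372.6 + 110.16 = 482.76
link = 500.04/482.76 = 1.035794
Link 2009→2010:
ΣP(2010)Q(2009) = 3.61×140 + 3.70×20 = 505.4 + 74 = 579.4
ΣP(2009)Q(2009) = 2.92×140 + 4.41×20 = 408.8 + 88.2 = 497
link = 579.4/497 = 1.165795
Chained index = 100 × 1.035794 × 1.165795 = 120.7523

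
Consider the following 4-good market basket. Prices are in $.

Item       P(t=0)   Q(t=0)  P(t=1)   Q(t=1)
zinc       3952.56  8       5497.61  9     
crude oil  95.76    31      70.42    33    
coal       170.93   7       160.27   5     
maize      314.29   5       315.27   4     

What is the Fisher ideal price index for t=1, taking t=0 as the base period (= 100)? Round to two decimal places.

131.34

Laspeyres component (base-period weights):
ΣP(t=1)Q(t=0) = 5497.61×8 + 70.42×31 + 160.27×7 + 315.27×5 = 43980.88 + 2183.02 + 1121.89 + 1576.35 = 48862.14
ΣP(t=0)Q(t=0) = 3952.56×8 + 95.76×31 + 170.93×7 + 314.29×5 = 31620.48 + 2968.56 + 1196.51 + 1571.45 = 37357
L = 48862.14 / 37357 × 100 = 130.7978
Paasche component (current-period weights):
ΣP(t=1)Q(t=1) = 5497.61×9 + 70.42×33 + 160.27×5 + 315.27×4 = 49478.49 + 2323.86 + 801.35 + 1261.08 = 53864.78
ΣP(t=0)Q(t=1) = 3952.56×9 + 95.76×33 + 170.93×5 + 314.29×4 = 35573.04 + 3160.08 + 854.65 + 1257.16 = 40844.93
P = 53864.78 / 40844.93 × 100 = 131.8763
Fisher = √(L × P) = √(130.7978 × 131.8763) = 131.3359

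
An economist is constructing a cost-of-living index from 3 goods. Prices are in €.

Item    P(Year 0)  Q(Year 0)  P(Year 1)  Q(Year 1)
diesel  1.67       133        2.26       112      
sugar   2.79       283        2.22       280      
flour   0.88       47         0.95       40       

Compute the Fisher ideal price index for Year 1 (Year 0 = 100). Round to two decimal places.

91.70

Laspeyres component (base-period weights):
ΣP(Year 1)Q(Year 0) = 2.26×133 + 2.22×283 + 0.95×47 = 300.58 + 628.26 + 44.65 = 973.49
ΣP(Year 0)Q(Year 0) = 1.67×133 + 2.79×283 + 0.88×47 = 222.11 + 789.57 + 41.36 = 1053.04
L = 973.49 / 1053.04 × 100 = 92.4457
Paasche component (current-period weights):
ΣP(Year 1)Q(Year 1) = 2.26×112 + 2.22×280 + 0.95×40 = 253.12 + 621.6 + 38 = 912.72
ΣP(Year 0)Q(Year 1) = 1.67×112 + 2.79×280 + 0.88×40 = 187.04 + 781.2 + 35.2 = 1003.44
P = 912.72 / 1003.44 × 100 = 90.9591
Fisher = √(L × P) = √(92.4457 × 90.9591) = 91.6994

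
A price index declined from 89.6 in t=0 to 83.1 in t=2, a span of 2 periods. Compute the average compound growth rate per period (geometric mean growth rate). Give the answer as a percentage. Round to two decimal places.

Growth factor = (83.1/89.6)^(1/2) = (0.927455)^(1/2) = 0.963045
Growth rate = 0.963045 − 1 = -0.036955 = -3.6955%

-3.70%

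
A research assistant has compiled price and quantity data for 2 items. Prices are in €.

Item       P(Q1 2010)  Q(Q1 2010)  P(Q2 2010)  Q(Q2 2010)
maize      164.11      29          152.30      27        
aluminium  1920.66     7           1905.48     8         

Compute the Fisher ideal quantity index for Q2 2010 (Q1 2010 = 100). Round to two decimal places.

Laspeyres component (base-period weights):
ΣP(Q1 2010)Q(Q2 2010) = 164.11×27 + 1920.66×8 = 4430.97 + 15365.28 = 19796.25
ΣP(Q1 2010)Q(Q1 2010) = 164.11×29 + 1920.66×7 = 4759.19 + 13444.62 = 18203.81
L = 19796.25 / 18203.81 × 100 = 108.7478
Paasche component (current-period weights):
ΣP(Q2 2010)Q(Q2 2010) = 152.30×27 + 1905.48×8 = 4112.1 + 15243.84 = 19355.94
ΣP(Q2 2010)Q(Q1 2010) = 152.30×29 + 1905.48×7 = 4416.7 + 13338.36 = 17755.06
P = 19355.94 / 17755.06 × 100 = 109.0165
Fisher = √(L × P) = √(108.7478 × 109.0165) = 108.8821

108.88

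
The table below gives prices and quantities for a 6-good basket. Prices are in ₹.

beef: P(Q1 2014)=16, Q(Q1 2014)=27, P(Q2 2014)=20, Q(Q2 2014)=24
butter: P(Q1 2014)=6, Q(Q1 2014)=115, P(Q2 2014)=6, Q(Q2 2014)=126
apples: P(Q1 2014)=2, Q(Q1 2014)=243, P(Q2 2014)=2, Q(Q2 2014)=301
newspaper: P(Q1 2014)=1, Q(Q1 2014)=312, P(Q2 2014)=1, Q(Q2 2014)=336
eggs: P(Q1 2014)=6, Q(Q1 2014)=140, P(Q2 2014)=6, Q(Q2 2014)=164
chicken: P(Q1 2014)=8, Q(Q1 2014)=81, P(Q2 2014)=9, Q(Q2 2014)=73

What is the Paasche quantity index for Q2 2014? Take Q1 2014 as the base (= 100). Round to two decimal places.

Paasche quantity index uses current-period prices as weights.
ΣP(Q2 2014)·Q(Q2 2014) = 20×24 + 6×126 + 2×301 + 1×336 + 6×164 + 9×73 = 480 + 756 + 602 + 336 + 984 + 657 = 3815
ΣP(Q2 2014)·Q(Q1 2014) = 20×27 + 6×115 + 2×243 + 1×312 + 6×140 + 9×81 = 540 + 690 + 486 + 312 + 840 + 729 = 3597
Index = 3815 / 3597 × 100 = 106.0606

106.06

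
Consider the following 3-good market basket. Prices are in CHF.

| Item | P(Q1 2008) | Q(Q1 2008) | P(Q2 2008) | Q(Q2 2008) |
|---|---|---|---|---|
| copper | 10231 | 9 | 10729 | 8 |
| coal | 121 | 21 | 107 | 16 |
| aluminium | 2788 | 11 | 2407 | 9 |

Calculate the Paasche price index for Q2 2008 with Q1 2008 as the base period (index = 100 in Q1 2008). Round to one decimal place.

Paasche price index uses current-period quantities as weights.
ΣP(Q2 2008)·Q(Q2 2008) = 10729×8 + 107×16 + 2407×9 = 85832 + 1712 + 21663 = 109207
ΣP(Q1 2008)·Q(Q2 2008) = 10231×8 + 121×16 + 2788×9 = 81848 + 1936 + 25092 = 108876
Index = 109207 / 108876 × 100 = 100.3040

100.3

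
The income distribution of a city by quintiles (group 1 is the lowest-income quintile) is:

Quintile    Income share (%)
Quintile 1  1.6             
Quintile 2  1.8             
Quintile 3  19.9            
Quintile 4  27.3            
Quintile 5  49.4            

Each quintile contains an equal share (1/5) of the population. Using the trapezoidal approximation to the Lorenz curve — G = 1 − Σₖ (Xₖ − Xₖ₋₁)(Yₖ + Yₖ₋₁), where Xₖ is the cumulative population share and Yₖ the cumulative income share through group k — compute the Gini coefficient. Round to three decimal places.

Cumulative income shares Yₖ: 0.0160, 0.0340, 0.2330, 0.5060, 1.0000
Σ (Xₖ−Xₖ₋₁)(Yₖ+Yₖ₋₁) = (1/5)(0.0160+0.0000) + (1/5)(0.0340+0.0160) + (1/5)(0.2330+0.0340) + (1/5)(0.5060+0.2330) + (1/5)(1.0000+0.5060)
  = 0.0032 + 0.0100 + 0.0534 + 0.1478 + 0.3012 = 0.5156
G = 1 − 0.5156 = 0.4844

0.484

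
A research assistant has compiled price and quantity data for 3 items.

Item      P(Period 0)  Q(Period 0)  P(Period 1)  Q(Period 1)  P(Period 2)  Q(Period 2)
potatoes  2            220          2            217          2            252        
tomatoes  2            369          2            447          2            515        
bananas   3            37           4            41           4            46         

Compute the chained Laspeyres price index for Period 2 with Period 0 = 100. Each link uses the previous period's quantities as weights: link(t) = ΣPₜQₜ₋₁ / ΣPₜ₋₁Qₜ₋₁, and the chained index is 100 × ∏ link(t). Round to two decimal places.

102.87

Link Period 0→Period 1:
ΣP(Period 1)Q(Period 0) = 2×220 + 2×369 + 4×37 = 440 + 738 + 148 = 1326
ΣP(Period 0)Q(Period 0) = 2×220 + 2×369 + 3×37 = 440 + 738 + 111 = 1289
link = 1326/1289 = 1.028704
Link Period 1→Period 2:
ΣP(Period 2)Q(Period 1) = 2×217 + 2×447 + 4×41 = 434 + 894 + 164 = 1492
ΣP(Period 1)Q(Period 1) = 2×217 + 2×447 + 4×41 = 434 + 894 + 164 = 1492
link = 1492/1492 = 1.000000
Chained index = 100 × 1.028704 × 1.000000 = 102.8704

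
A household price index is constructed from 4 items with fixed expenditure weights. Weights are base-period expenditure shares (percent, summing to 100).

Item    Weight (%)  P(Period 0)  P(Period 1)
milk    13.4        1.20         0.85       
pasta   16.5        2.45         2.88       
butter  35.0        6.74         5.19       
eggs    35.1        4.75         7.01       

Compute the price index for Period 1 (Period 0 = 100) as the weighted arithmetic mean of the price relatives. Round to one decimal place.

milk: 13.4 × (0.85/1.20) = 13.4 × 0.708333 = 9.4917
pasta: 16.5 × (2.88/2.45) = 16.5 × 1.175510 = 19.3959
butter: 35.0 × (5.19/6.74) = 35.0 × 0.770030 = 26.9510
eggs: 35.1 × (7.01/4.75) = 35.1 × 1.475789 = 51.8002
Index = Σ wᵢ·(p₁ᵢ/p₀ᵢ) = 9.4917 + 19.3959 + 26.9510 + 51.8002 = 107.6388

107.6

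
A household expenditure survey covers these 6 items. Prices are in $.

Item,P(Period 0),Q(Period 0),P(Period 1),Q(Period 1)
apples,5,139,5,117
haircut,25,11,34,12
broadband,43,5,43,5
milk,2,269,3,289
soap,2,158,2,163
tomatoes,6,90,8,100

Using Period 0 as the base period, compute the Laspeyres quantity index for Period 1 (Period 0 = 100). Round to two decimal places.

Laspeyres quantity index uses base-period prices as weights.
ΣP(Period 0)·Q(Period 1) = 5×117 + 25×12 + 43×5 + 2×289 + 2×163 + 6×100 = 585 + 300 + 215 + 578 + 326 + 600 = 2604
ΣP(Period 0)·Q(Period 0) = 5×139 + 25×11 + 43×5 + 2×269 + 2×158 + 6×90 = 695 + 275 + 215 + 538 + 316 + 540 = 2579
Index = 2604 / 2579 × 100 = 100.9694

100.97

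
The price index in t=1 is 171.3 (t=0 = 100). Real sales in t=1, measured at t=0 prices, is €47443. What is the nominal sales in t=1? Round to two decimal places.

81269.86

Nominal = Real × (Index/100) = 47443 × (171.3/100)
        = 47443 × 1.713 = 81269.8590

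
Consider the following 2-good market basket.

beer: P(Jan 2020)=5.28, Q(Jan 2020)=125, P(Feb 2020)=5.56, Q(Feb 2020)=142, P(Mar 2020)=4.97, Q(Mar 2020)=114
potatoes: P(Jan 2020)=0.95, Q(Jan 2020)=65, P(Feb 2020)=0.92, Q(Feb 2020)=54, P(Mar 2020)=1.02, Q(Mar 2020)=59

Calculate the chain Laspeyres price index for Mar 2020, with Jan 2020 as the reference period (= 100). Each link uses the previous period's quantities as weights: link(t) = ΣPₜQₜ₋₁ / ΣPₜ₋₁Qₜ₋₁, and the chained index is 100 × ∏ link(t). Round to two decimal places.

94.81

Link Jan 2020→Feb 2020:
ΣP(Feb 2020)Q(Jan 2020) = 5.56×125 + 0.92×65 = 695 + 59.8 = 754.8
ΣP(Jan 2020)Q(Jan 2020) = 5.28×125 + 0.95×65 = 660 + 61.75 = 721.75
link = 754.8/721.75 = 1.045791
Link Feb 2020→Mar 2020:
ΣP(Mar 2020)Q(Feb 2020) = 4.97×142 + 1.02×54 = 705.74 + 55.08 = 760.82
ΣP(Feb 2020)Q(Feb 2020) = 5.56×142 + 0.92×54 = 789.52 + 49.68 = 839.2
link = 760.82/839.2 = 0.906602
Chained index = 100 × 1.045791 × 0.906602 = 94.8116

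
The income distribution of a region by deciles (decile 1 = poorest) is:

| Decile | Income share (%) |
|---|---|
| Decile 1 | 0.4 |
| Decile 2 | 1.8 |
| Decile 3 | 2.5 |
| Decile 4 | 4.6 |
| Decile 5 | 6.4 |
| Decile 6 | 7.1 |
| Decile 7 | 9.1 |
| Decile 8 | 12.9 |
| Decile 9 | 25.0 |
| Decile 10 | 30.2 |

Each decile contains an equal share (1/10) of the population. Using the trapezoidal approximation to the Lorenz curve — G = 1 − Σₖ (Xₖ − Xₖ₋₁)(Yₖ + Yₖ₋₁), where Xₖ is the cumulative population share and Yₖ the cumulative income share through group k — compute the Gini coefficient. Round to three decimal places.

Cumulative income shares Yₖ: 0.0040, 0.0220, 0.0470, 0.0930, 0.1570, 0.2280, 0.3190, 0.4480, 0.6980, 1.0000
Σ (Xₖ−Xₖ₋₁)(Yₖ+Yₖ₋₁) = (1/10)(0.0040+0.0000) + (1/10)(0.0220+0.0040) + (1/10)(0.0470+0.0220) + (1/10)(0.0930+0.0470) + (1/10)(0.1570+0.0930) + (1/10)(0.2280+0.1570) + (1/10)(0.3190+0.2280) + (1/10)(0.4480+0.3190) + (1/10)(0.6980+0.4480) + (1/10)(1.0000+0.6980)
  = 0.0004 + 0.0026 + 0.0069 + 0.0140 + 0.0250 + 0.0385 + 0.0547 + 0.0767 + 0.1146 + 0.1698 = 0.5032
G = 1 − 0.5032 = 0.4968

0.497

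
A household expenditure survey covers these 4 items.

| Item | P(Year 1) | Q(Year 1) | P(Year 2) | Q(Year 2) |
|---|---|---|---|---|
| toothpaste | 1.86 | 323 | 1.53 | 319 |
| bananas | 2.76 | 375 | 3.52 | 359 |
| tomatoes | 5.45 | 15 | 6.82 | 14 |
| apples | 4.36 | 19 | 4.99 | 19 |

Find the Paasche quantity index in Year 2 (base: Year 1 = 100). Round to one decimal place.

96.6

Paasche quantity index uses current-period prices as weights.
ΣP(Year 2)·Q(Year 2) = 1.53×319 + 3.52×359 + 6.82×14 + 4.99×19 = 488.07 + 1263.68 + 95.48 + 94.81 = 1942.04
ΣP(Year 2)·Q(Year 1) = 1.53×323 + 3.52×375 + 6.82×15 + 4.99×19 = 494.19 + 1320 + 102.3 + 94.81 = 2011.3
Index = 1942.04 / 2011.3 × 100 = 96.5565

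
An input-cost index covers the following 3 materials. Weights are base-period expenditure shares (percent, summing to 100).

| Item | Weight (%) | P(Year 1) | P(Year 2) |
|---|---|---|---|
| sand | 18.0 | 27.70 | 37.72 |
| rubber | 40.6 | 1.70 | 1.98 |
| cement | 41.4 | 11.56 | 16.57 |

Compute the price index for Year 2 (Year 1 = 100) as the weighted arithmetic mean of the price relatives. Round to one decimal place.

sand: 18.0 × (37.72/27.70) = 18.0 × 1.361733 = 24.5112
rubber: 40.6 × (1.98/1.70) = 40.6 × 1.164706 = 47.2871
cement: 41.4 × (16.57/11.56) = 41.4 × 1.433391 = 59.3424
Index = Σ wᵢ·(p₁ᵢ/p₀ᵢ) = 24.5112 + 47.2871 + 59.3424 = 131.1406

131.1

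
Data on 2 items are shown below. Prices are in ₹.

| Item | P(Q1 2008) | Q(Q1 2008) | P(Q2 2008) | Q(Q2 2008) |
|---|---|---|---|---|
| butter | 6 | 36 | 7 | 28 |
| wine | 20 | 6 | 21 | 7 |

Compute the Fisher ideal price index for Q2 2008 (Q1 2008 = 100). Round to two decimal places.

Laspeyres component (base-period weights):
ΣP(Q2 2008)Q(Q1 2008) = 7×36 + 21×6 = 252 + 126 = 378
ΣP(Q1 2008)Q(Q1 2008) = 6×36 + 20×6 = 216 + 120 = 336
L = 378 / 336 × 100 = 112.5000
Paasche component (current-period weights):
ΣP(Q2 2008)Q(Q2 2008) = 7×28 + 21×7 = 196 + 147 = 343
ΣP(Q1 2008)Q(Q2 2008) = 6×28 + 20×7 = 168 + 140 = 308
P = 343 / 308 × 100 = 111.3636
Fisher = √(L × P) = √(112.5000 × 111.3636) = 111.9304

111.93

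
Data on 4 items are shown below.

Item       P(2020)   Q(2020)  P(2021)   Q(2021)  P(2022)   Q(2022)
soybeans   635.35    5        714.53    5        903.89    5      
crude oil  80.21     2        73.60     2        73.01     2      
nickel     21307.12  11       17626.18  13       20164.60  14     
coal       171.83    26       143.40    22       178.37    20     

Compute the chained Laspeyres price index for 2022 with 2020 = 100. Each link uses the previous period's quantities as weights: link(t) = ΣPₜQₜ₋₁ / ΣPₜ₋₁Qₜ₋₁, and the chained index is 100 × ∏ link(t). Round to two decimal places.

95.36

Link 2020→2021:
ΣP(2021)Q(2020) = 714.53×5 + 73.60×2 + 17626.18×11 + 143.40×26 = 3572.65 + 147.2 + 193887.98 + 3728.4 = 201336.23
ΣP(2020)Q(2020) = 635.35×5 + 80.21×2 + 21307.12×11 + 171.83×26 = 3176.75 + 160.42 + 234378.32 + 4467.58 = 242183.07
link = 201336.23/242183.07 = 0.831339
Link 2021→2022:
ΣP(2022)Q(2021) = 903.89×5 + 73.01×2 + 20164.60×13 + 178.37×22 = 4519.45 + 146.02 + 262139.8 + 3924.14 = 270729.41
ΣP(2021)Q(2021) = 714.53×5 + 73.60×2 + 17626.18×13 + 143.40×22 = 3572.65 + 147.2 + 229140.34 + 3154.8 = 236014.99
link = 270729.41/236014.99 = 1.147086
Chained index = 100 × 0.831339 × 1.147086 = 95.3617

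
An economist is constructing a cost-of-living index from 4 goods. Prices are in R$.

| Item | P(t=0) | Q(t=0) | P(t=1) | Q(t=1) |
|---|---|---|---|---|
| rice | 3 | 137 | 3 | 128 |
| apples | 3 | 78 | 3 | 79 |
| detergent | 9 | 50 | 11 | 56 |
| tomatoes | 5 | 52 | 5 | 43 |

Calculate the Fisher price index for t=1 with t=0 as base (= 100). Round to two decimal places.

Laspeyres component (base-period weights):
ΣP(t=1)Q(t=0) = 3×137 + 3×78 + 11×50 + 5×52 = 411 + 234 + 550 + 260 = 1455
ΣP(t=0)Q(t=0) = 3×137 + 3×78 + 9×50 + 5×52 = 411 + 234 + 450 + 260 = 1355
L = 1455 / 1355 × 100 = 107.3801
Paasche component (current-period weights):
ΣP(t=1)Q(t=1) = 3×128 + 3×79 + 11×56 + 5×43 = 384 + 237 + 616 + 215 = 1452
ΣP(t=0)Q(t=1) = 3×128 + 3×79 + 9×56 + 5×43 = 384 + 237 + 504 + 215 = 1340
P = 1452 / 1340 × 100 = 108.3582
Fisher = √(L × P) = √(107.3801 × 108.3582) = 107.8680

107.87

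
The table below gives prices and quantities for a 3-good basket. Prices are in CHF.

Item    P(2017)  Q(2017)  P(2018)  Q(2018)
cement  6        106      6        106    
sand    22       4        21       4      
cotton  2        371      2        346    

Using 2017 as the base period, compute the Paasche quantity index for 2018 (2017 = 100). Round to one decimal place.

96.6

Paasche quantity index uses current-period prices as weights.
ΣP(2018)·Q(2018) = 6×106 + 21×4 + 2×346 = 636 + 84 + 692 = 1412
ΣP(2018)·Q(2017) = 6×106 + 21×4 + 2×371 = 636 + 84 + 742 = 1462
Index = 1412 / 1462 × 100 = 96.5800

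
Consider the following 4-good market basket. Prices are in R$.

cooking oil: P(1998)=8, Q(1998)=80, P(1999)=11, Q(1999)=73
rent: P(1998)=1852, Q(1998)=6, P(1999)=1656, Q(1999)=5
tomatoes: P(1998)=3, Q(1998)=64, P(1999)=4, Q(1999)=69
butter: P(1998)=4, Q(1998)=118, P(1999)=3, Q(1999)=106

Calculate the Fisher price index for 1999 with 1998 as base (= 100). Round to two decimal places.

Laspeyres component (base-period weights):
ΣP(1999)Q(1998) = 11×80 + 1656×6 + 4×64 + 3×118 = 880 + 9936 + 256 + 354 = 11426
ΣP(1998)Q(1998) = 8×80 + 1852×6 + 3×64 + 4×118 = 640 + 11112 + 192 + 472 = 12416
L = 11426 / 12416 × 100 = 92.0264
Paasche component (current-period weights):
ΣP(1999)Q(1999) = 11×73 + 1656×5 + 4×69 + 3×106 = 803 + 8280 + 276 + 318 = 9677
ΣP(1998)Q(1999) = 8×73 + 1852×5 + 3×69 + 4×106 = 584 + 9260 + 207 + 424 = 10475
P = 9677 / 10475 × 100 = 92.3819
Fisher = √(L × P) = √(92.0264 × 92.3819) = 92.2040

92.20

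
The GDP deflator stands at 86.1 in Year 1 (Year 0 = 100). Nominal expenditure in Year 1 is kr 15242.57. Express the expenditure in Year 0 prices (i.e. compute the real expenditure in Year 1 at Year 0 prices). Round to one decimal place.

17703.3

Real = Nominal ÷ (Index/100) = 15242.57 ÷ (86.1/100)
     = 15242.57 ÷ 0.861 = 17703.3333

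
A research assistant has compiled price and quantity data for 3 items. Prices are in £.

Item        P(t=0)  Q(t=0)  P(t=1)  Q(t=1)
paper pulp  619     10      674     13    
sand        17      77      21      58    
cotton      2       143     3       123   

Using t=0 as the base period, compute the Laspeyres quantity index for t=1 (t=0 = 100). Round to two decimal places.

Laspeyres quantity index uses base-period prices as weights.
ΣP(t=0)·Q(t=1) = 619×13 + 17×58 + 2×123 = 8047 + 986 + 246 = 9279
ΣP(t=0)·Q(t=0) = 619×10 + 17×77 + 2×143 = 6190 + 1309 + 286 = 7785
Index = 9279 / 7785 × 100 = 119.1908

119.19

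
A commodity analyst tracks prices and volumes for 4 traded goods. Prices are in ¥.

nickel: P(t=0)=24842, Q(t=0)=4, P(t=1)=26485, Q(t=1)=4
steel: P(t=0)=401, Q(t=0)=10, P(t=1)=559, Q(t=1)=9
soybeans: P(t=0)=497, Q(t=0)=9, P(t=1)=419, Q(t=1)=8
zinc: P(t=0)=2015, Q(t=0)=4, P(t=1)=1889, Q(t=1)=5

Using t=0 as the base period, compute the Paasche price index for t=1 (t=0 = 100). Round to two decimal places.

Paasche price index uses current-period quantities as weights.
ΣP(t=1)·Q(t=1) = 26485×4 + 559×9 + 419×8 + 1889×5 = 105940 + 5031 + 3352 + 9445 = 123768
ΣP(t=0)·Q(t=1) = 24842×4 + 401×9 + 497×8 + 2015×5 = 99368 + 3609 + 3976 + 10075 = 117028
Index = 123768 / 117028 × 100 = 105.7593

105.76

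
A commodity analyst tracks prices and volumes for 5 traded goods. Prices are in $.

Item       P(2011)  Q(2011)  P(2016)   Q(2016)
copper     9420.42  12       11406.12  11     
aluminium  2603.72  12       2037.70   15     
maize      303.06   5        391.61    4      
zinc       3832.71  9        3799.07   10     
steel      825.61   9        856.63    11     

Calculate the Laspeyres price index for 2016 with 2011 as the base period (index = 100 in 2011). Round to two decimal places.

Laspeyres price index uses base-period quantities as weights.
ΣP(2016)·Q(2011) = 11406.12×12 + 2037.70×12 + 391.61×5 + 3799.07×9 + 856.63×9 = 136873.44 + 24452.4 + 1958.05 + 34191.63 + 7709.67 = 205185.19
ΣP(2011)·Q(2011) = 9420.42×12 + 2603.72×12 + 303.06×5 + 3832.71×9 + 825.61×9 = 113045.04 + 31244.64 + 1515.3 + 34494.39 + 7430.49 = 187729.86
Index = 205185.19 / 187729.86 × 100 = 109.2981

109.30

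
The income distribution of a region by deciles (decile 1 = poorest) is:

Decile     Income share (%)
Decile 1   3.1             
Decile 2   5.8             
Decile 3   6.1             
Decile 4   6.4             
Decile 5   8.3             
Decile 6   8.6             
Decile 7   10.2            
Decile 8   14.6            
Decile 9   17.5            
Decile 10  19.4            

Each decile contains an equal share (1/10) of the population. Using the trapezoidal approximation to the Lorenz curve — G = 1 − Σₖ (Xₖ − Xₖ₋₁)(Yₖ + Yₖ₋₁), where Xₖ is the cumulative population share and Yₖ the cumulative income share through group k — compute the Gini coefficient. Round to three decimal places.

0.283

Cumulative income shares Yₖ: 0.0310, 0.0890, 0.1500, 0.2140, 0.2970, 0.3830, 0.4850, 0.6310, 0.8060, 1.0000
Σ (Xₖ−Xₖ₋₁)(Yₖ+Yₖ₋₁) = (1/10)(0.0310+0.0000) + (1/10)(0.0890+0.0310) + (1/10)(0.1500+0.0890) + (1/10)(0.2140+0.1500) + (1/10)(0.2970+0.2140) + (1/10)(0.3830+0.2970) + (1/10)(0.4850+0.3830) + (1/10)(0.6310+0.4850) + (1/10)(0.8060+0.6310) + (1/10)(1.0000+0.8060)
  = 0.0031 + 0.0120 + 0.0239 + 0.0364 + 0.0511 + 0.0680 + 0.0868 + 0.1116 + 0.1437 + 0.1806 = 0.7172
G = 1 − 0.7172 = 0.2828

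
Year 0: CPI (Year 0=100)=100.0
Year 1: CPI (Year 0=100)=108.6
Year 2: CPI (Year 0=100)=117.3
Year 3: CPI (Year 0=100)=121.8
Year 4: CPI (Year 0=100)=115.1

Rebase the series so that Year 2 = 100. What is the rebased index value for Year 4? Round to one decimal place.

Rebased(Year 4) = 115.1 / 117.3 × 100 = 98.1245

98.1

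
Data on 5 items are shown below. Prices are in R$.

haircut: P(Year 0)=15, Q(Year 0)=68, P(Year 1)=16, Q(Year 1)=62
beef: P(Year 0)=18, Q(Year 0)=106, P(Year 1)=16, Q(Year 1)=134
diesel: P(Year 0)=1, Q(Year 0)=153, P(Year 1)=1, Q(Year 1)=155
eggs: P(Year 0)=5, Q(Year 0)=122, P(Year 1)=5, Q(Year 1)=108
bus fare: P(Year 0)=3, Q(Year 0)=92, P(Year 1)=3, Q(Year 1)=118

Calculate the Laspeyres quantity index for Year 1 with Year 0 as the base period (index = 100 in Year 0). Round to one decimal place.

110.7

Laspeyres quantity index uses base-period prices as weights.
ΣP(Year 0)·Q(Year 1) = 15×62 + 18×134 + 1×155 + 5×108 + 3×118 = 930 + 2412 + 155 + 540 + 354 = 4391
ΣP(Year 0)·Q(Year 0) = 15×68 + 18×106 + 1×153 + 5×122 + 3×92 = 1020 + 1908 + 153 + 610 + 276 = 3967
Index = 4391 / 3967 × 100 = 110.6882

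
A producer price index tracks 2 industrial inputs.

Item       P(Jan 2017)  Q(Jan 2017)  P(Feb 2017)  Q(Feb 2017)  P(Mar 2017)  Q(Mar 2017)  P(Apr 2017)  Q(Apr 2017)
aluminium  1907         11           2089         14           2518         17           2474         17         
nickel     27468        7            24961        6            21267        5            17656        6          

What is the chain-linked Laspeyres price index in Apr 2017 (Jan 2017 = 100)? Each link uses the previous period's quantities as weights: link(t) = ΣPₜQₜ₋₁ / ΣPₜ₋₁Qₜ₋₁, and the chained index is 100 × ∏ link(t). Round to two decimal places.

73.71

Link Jan 2017→Feb 2017:
ΣP(Feb 2017)Q(Jan 2017) = 2089×11 + 24961×7 = 22979 + 174727 = 197706
ΣP(Jan 2017)Q(Jan 2017) = 1907×11 + 27468×7 = 20977 + 192276 = 213253
link = 197706/213253 = 0.927096
Link Feb 2017→Mar 2017:
ΣP(Mar 2017)Q(Feb 2017) = 2518×14 + 21267×6 = 35252 + 127602 = 162854
ΣP(Feb 2017)Q(Feb 2017) = 2089×14 + 24961×6 = 29246 + 149766 = 179012
link = 162854/179012 = 0.909738
Link Mar 2017→Apr 2017:
ΣP(Apr 2017)Q(Mar 2017) = 2474×17 + 17656×5 = 42058 + 88280 = 130338
ΣP(Mar 2017)Q(Mar 2017) = 2518×17 + 21267×5 = 42806 + 106335 = 149141
link = 130338/149141 = 0.873925
Chained index = 100 × 0.927096 × 0.909738 × 0.873925 = 73.7081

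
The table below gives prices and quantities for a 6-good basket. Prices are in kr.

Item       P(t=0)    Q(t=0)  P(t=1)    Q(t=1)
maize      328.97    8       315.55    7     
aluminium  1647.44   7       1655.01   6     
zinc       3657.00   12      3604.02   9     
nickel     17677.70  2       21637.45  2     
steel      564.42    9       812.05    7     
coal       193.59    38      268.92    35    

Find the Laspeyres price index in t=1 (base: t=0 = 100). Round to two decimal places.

111.64

Laspeyres price index uses base-period quantities as weights.
ΣP(t=1)·Q(t=0) = 315.55×8 + 1655.01×7 + 3604.02×12 + 21637.45×2 + 812.05×9 + 268.92×38 = 2524.4 + 11585.07 + 43248.24 + 43274.9 + 7308.45 + 10218.96 = 118160.02
ΣP(t=0)·Q(t=0) = 328.97×8 + 1647.44×7 + 3657.00×12 + 17677.70×2 + 564.42×9 + 193.59×38 = 2631.76 + 11532.08 + 43884 + 35355.4 + 5079.78 + 7356.42 = 105839.44
Index = 118160.02 / 105839.44 × 100 = 111.6408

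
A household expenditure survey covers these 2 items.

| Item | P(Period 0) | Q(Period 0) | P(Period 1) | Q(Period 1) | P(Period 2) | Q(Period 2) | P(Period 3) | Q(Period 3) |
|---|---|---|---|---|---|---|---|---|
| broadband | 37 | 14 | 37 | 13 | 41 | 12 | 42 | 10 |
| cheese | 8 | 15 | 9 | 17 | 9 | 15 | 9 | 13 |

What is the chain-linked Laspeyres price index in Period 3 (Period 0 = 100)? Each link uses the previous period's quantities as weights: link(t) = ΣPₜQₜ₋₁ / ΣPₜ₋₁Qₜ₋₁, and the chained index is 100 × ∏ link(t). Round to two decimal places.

Link Period 0→Period 1:
ΣP(Period 1)Q(Period 0) = 37×14 + 9×15 = 518 + 135 = 653
ΣP(Period 0)Q(Period 0) = 37×14 + 8×15 = 518 + 120 = 638
link = 653/638 = 1.023511
Link Period 1→Period 2:
ΣP(Period 2)Q(Period 1) = 41×13 + 9×17 = 533 + 153 = 686
ΣP(Period 1)Q(Period 1) = 37×13 + 9×17 = 481 + 153 = 634
link = 686/634 = 1.082019
Link Period 2→Period 3:
ΣP(Period 3)Q(Period 2) = 42×12 + 9×15 = 504 + 135 = 639
ΣP(Period 2)Q(Period 2) = 41×12 + 9×15 = 492 + 135 = 627
link = 639/627 = 1.019139
Chained index = 100 × 1.023511 × 1.082019 × 1.019139 = 112.8654

112.87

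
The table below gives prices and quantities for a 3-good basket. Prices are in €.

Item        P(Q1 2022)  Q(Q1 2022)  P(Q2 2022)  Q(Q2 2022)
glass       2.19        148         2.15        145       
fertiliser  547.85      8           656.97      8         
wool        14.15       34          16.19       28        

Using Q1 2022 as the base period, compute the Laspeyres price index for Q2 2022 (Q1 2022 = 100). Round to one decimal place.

118.0

Laspeyres price index uses base-period quantities as weights.
ΣP(Q2 2022)·Q(Q1 2022) = 2.15×148 + 656.97×8 + 16.19×34 = 318.2 + 5255.76 + 550.46 = 6124.42
ΣP(Q1 2022)·Q(Q1 2022) = 2.19×148 + 547.85×8 + 14.15×34 = 324.12 + 4382.8 + 481.1 = 5188.02
Index = 6124.42 / 5188.02 × 100 = 118.0493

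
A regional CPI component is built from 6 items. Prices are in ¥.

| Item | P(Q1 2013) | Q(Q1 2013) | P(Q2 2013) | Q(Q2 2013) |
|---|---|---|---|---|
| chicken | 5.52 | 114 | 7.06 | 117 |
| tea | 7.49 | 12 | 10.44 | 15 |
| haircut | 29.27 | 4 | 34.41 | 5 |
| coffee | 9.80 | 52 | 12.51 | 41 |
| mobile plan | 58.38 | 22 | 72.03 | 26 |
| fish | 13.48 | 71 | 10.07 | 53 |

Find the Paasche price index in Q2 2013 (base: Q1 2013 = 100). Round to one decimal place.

Paasche price index uses current-period quantities as weights.
ΣP(Q2 2013)·Q(Q2 2013) = 7.06×117 + 10.44×15 + 34.41×5 + 12.51×41 + 72.03×26 + 10.07×53 = 826.02 + 156.6 + 172.05 + 512.91 + 1872.78 + 533.71 = 4074.07
ΣP(Q1 2013)·Q(Q2 2013) = 5.52×117 + 7.49×15 + 29.27×5 + 9.80×41 + 58.38×26 + 13.48×53 = 645.84 + 112.35 + 146.35 + 401.8 + 1517.88 + 714.44 = 3538.66
Index = 4074.07 / 3538.66 × 100 = 115.1303

115.1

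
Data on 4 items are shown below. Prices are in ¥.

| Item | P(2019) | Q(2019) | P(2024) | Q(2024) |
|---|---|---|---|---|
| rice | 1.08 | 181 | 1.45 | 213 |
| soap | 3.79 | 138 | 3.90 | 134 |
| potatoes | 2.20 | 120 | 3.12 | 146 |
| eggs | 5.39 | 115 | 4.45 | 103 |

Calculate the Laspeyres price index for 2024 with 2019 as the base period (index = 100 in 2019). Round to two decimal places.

Laspeyres price index uses base-period quantities as weights.
ΣP(2024)·Q(2019) = 1.45×181 + 3.90×138 + 3.12×120 + 4.45×115 = 262.45 + 538.2 + 374.4 + 511.75 = 1686.8
ΣP(2019)·Q(2019) = 1.08×181 + 3.79×138 + 2.20×120 + 5.39×115 = 195.48 + 523.02 + 264 + 619.85 = 1602.35
Index = 1686.8 / 1602.35 × 100 = 105.2704

105.27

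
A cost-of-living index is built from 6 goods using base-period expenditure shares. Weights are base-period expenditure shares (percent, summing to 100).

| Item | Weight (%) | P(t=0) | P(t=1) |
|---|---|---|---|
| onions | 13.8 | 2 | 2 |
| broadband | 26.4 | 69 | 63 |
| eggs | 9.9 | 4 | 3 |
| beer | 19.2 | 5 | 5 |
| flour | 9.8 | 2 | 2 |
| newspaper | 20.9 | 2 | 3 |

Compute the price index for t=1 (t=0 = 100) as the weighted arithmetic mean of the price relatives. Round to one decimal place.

105.7

onions: 13.8 × (2/2) = 13.8 × 1.000000 = 13.8000
broadband: 26.4 × (63/69) = 26.4 × 0.913043 = 24.1043
eggs: 9.9 × (3/4) = 9.9 × 0.750000 = 7.4250
beer: 19.2 × (5/5) = 19.2 × 1.000000 = 19.2000
flour: 9.8 × (2/2) = 9.8 × 1.000000 = 9.8000
newspaper: 20.9 × (3/2) = 20.9 × 1.500000 = 31.3500
Index = Σ wᵢ·(p₁ᵢ/p₀ᵢ) = 13.8000 + 24.1043 + 7.4250 + 19.2000 + 9.8000 + 31.3500 = 105.6793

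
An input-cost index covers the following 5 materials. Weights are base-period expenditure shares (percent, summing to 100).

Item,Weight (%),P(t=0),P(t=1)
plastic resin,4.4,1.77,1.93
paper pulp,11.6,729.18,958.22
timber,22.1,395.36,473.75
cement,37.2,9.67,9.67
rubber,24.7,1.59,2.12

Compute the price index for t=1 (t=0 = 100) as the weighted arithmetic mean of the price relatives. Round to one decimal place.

plastic resin: 4.4 × (1.93/1.77) = 4.4 × 1.090395 = 4.7977
paper pulp: 11.6 × (958.22/729.18) = 11.6 × 1.314106 = 15.2436
timber: 22.1 × (473.75/395.36) = 22.1 × 1.198275 = 26.4819
cement: 37.2 × (9.67/9.67) = 37.2 × 1.000000 = 37.2000
rubber: 24.7 × (2.12/1.59) = 24.7 × 1.333333 = 32.9333
Index = Σ wᵢ·(p₁ᵢ/p₀ᵢ) = 4.7977 + 15.2436 + 26.4819 + 37.2000 + 32.9333 = 116.6566

116.7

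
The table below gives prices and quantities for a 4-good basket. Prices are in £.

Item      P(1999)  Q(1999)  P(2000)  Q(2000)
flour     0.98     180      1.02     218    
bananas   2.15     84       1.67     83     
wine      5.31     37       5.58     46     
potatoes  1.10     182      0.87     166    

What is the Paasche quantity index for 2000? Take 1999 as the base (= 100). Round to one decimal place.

110.7

Paasche quantity index uses current-period prices as weights.
ΣP(2000)·Q(2000) = 1.02×218 + 1.67×83 + 5.58×46 + 0.87×166 = 222.36 + 138.61 + 256.68 + 144.42 = 762.07
ΣP(2000)·Q(1999) = 1.02×180 + 1.67×84 + 5.58×37 + 0.87×182 = 183.6 + 140.28 + 206.46 + 158.34 = 688.68
Index = 762.07 / 688.68 × 100 = 110.6566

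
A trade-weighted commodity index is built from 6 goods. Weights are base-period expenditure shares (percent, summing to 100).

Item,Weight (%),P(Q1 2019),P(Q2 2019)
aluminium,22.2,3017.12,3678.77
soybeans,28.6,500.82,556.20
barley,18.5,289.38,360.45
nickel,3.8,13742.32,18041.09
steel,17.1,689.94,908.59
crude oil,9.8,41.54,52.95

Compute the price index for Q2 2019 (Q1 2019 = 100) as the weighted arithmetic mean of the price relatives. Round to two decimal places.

121.87

aluminium: 22.2 × (3678.77/3017.12) = 22.2 × 1.219299 = 27.0684
soybeans: 28.6 × (556.20/500.82) = 28.6 × 1.110579 = 31.7625
barley: 18.5 × (360.45/289.38) = 18.5 × 1.245594 = 23.0435
nickel: 3.8 × (18041.09/13742.32) = 3.8 × 1.312813 = 4.9887
steel: 17.1 × (908.59/689.94) = 17.1 × 1.316912 = 22.5192
crude oil: 9.8 × (52.95/41.54) = 9.8 × 1.274675 = 12.4918
Index = Σ wᵢ·(p₁ᵢ/p₀ᵢ) = 27.0684 + 31.7625 + 23.0435 + 4.9887 + 22.5192 + 12.4918 = 121.8742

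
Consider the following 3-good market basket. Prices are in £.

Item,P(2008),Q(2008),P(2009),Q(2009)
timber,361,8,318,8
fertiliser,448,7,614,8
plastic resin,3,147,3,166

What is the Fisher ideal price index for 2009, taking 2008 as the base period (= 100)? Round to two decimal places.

113.38

Laspeyres component (base-period weights):
ΣP(2009)Q(2008) = 318×8 + 614×7 + 3×147 = 2544 + 4298 + 441 = 7283
ΣP(2008)Q(2008) = 361×8 + 448×7 + 3×147 = 2888 + 3136 + 441 = 6465
L = 7283 / 6465 × 100 = 112.6527
Paasche component (current-period weights):
ΣP(2009)Q(2009) = 318×8 + 614×8 + 3×166 = 2544 + 4912 + 498 = 7954
ΣP(2008)Q(2009) = 361×8 + 448×8 + 3×166 = 2888 + 3584 + 498 = 6970
P = 7954 / 6970 × 100 = 114.1176
Fisher = √(L × P) = √(112.6527 × 114.1176) = 113.3828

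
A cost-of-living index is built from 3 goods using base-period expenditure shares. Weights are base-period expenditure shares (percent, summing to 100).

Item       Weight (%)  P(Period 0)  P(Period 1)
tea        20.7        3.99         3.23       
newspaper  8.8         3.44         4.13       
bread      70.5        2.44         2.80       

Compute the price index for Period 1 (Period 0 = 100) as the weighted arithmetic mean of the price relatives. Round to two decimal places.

108.22

tea: 20.7 × (3.23/3.99) = 20.7 × 0.809524 = 16.7571
newspaper: 8.8 × (4.13/3.44) = 8.8 × 1.200581 = 10.5651
bread: 70.5 × (2.80/2.44) = 70.5 × 1.147541 = 80.9016
Index = Σ wᵢ·(p₁ᵢ/p₀ᵢ) = 16.7571 + 10.5651 + 80.9016 = 108.2239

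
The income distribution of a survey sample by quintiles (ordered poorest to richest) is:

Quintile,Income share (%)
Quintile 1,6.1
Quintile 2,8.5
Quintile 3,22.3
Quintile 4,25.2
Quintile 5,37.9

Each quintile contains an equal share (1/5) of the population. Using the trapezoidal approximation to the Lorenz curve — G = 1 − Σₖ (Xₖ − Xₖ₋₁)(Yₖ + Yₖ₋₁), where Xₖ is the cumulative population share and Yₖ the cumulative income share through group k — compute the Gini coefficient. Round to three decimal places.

0.321

Cumulative income shares Yₖ: 0.0610, 0.1460, 0.3690, 0.6210, 1.0000
Σ (Xₖ−Xₖ₋₁)(Yₖ+Yₖ₋₁) = (1/5)(0.0610+0.0000) + (1/5)(0.1460+0.0610) + (1/5)(0.3690+0.1460) + (1/5)(0.6210+0.3690) + (1/5)(1.0000+0.6210)
  = 0.0122 + 0.0414 + 0.1030 + 0.1980 + 0.3242 = 0.6788
G = 1 − 0.6788 = 0.3212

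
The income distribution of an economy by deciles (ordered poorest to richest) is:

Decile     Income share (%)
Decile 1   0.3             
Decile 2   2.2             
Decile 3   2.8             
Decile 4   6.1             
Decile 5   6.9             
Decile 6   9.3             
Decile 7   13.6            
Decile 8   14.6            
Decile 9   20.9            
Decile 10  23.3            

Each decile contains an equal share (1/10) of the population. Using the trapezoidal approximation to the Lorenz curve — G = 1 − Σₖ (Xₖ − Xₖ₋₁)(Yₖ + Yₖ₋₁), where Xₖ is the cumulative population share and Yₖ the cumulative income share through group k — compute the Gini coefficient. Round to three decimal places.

0.422

Cumulative income shares Yₖ: 0.0030, 0.0250, 0.0530, 0.1140, 0.1830, 0.2760, 0.4120, 0.5580, 0.7670, 1.0000
Σ (Xₖ−Xₖ₋₁)(Yₖ+Yₖ₋₁) = (1/10)(0.0030+0.0000) + (1/10)(0.0250+0.0030) + (1/10)(0.0530+0.0250) + (1/10)(0.1140+0.0530) + (1/10)(0.1830+0.1140) + (1/10)(0.2760+0.1830) + (1/10)(0.4120+0.2760) + (1/10)(0.5580+0.4120) + (1/10)(0.7670+0.5580) + (1/10)(1.0000+0.7670)
  = 0.0003 + 0.0028 + 0.0078 + 0.0167 + 0.0297 + 0.0459 + 0.0688 + 0.0970 + 0.1325 + 0.1767 = 0.5782
G = 1 − 0.5782 = 0.4218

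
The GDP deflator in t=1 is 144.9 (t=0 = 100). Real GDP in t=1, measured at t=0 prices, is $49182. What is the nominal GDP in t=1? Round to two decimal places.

71264.72

Nominal = Real × (Index/100) = 49182 × (144.9/100)
        = 49182 × 1.449 = 71264.7180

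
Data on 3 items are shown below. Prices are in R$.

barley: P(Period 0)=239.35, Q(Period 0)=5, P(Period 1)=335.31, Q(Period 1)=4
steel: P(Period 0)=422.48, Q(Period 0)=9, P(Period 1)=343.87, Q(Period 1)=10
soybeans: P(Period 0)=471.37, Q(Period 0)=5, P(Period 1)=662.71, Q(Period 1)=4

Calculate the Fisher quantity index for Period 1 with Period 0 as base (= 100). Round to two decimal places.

Laspeyres component (base-period weights):
ΣP(Period 0)Q(Period 1) = 239.35×4 + 422.48×10 + 471.37×4 = 957.4 + 4224.8 + 1885.48 = 7067.68
ΣP(Period 0)Q(Period 0) = 239.35×5 + 422.48×9 + 471.37×5 = 1196.75 + 3802.32 + 2356.85 = 7355.92
L = 7067.68 / 7355.92 × 100 = 96.0815
Paasche component (current-period weights):
ΣP(Period 1)Q(Period 1) = 335.31×4 + 343.87×10 + 662.71×4 = 1341.24 + 3438.7 + 2650.84 = 7430.78
ΣP(Period 1)Q(Period 0) = 335.31×5 + 343.87×9 + 662.71×5 = 1676.55 + 3094.83 + 3313.55 = 8084.93
P = 7430.78 / 8084.93 × 100 = 91.9090
Fisher = √(L × P) = √(96.0815 × 91.9090) = 93.9721

93.97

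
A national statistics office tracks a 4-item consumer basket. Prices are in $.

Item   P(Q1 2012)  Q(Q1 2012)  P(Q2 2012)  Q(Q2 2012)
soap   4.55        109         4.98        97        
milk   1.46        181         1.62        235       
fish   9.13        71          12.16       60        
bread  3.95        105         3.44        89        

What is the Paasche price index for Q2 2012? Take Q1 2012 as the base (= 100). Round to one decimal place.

Paasche price index uses current-period quantities as weights.
ΣP(Q2 2012)·Q(Q2 2012) = 4.98×97 + 1.62×235 + 12.16×60 + 3.44×89 = 483.06 + 380.7 + 729.6 + 306.16 = 1899.52
ΣP(Q1 2012)·Q(Q2 2012) = 4.55×97 + 1.46×235 + 9.13×60 + 3.95×89 = 441.35 + 343.1 + 547.8 + 351.55 = 1683.8
Index = 1899.52 / 1683.8 × 100 = 112.8115

112.8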